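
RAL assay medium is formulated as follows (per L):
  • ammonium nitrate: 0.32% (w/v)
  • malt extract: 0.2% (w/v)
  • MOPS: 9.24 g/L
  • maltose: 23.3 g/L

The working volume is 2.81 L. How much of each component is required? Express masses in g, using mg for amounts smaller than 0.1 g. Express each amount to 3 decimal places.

ammonium nitrate 8.992 g; malt extract 5.620 g; MOPS 25.964 g; maltose 65.473 g

Working volume: 2.81 L.
ammonium nitrate: 0.32% w/v = 3.2 g/L → 3.2 × 2.81 L = 8.992 g
malt extract: 0.2 g per 100 mL × 2810 mL ÷ 100 = 5.620 g
MOPS: 9.24 g/L × 2.81 L = 25.964 g
maltose: 23.3 g/L × 2.81 L = 65.473 g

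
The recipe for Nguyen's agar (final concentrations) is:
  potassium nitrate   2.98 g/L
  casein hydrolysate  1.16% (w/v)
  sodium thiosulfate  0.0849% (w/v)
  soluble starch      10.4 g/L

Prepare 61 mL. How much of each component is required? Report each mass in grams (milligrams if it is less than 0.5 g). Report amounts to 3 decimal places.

Working volume: 61 mL = 0.061 L.
potassium nitrate: 2.98 g/L × 0.061 L = 0.18178 g = 181.780 mg
casein hydrolysate: 1.16% w/v = 11.6 g/L → 11.6 × 0.061 L = 0.708 g
sodium thiosulfate: 0.0849% w/v = 0.849 g/L → 0.849 × 0.061 L = 0.051789 g = 51.789 mg
soluble starch: 10.4 g/L × 0.061 L = 0.634 g

potassium nitrate 181.780 mg; casein hydrolysate 0.708 g; sodium thiosulfate 51.789 mg; soluble starch 0.634 g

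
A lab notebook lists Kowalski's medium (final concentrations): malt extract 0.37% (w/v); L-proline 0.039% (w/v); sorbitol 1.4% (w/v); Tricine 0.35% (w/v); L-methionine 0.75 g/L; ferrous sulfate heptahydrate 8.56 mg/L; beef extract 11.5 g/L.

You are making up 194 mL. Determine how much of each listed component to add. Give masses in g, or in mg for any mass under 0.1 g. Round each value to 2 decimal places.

Scale factor relative to 1 L: 0.194.
malt extract: 0.37% w/v = 3.7 g/L → 3.7 × 0.194 L = 0.72 g
L-proline: 0.039% w/v = 0.39 g/L → 0.39 × 0.194 L = 0.07566 g = 75.66 mg
sorbitol: 1.4 g per 100 mL × 194 mL ÷ 100 = 2.72 g
Tricine: 0.35 g per 100 mL × 194 mL ÷ 100 = 0.68 g
L-methionine: 0.75 g/L × 0.194 L = 0.15 g
ferrous sulfate heptahydrate: 8.56 mg/L × 0.194 L = 1.66 mg
beef extract: 11.5 g/L × 0.194 L = 2.23 g

malt extract 0.72 g; L-proline 75.66 mg; sorbitol 2.72 g; Tricine 0.68 g; L-methionine 0.15 g; ferrous sulfate heptahydrate 1.66 mg; beef extract 2.23 g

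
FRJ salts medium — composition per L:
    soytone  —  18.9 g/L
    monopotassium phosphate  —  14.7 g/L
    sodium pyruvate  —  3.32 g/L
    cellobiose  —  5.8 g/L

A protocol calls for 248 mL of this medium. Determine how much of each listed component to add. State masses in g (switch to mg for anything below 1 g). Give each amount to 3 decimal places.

soytone 4.687 g; monopotassium phosphate 3.646 g; sodium pyruvate 823.360 mg; cellobiose 1.438 g

Target volume = 248 mL = 0.248 L.
soytone: 18.9 g/L × 0.248 L = 4.687 g
monopotassium phosphate: 14.7 g/L × 0.248 L = 3.646 g
sodium pyruvate: 3.32 g/L × 0.248 L = 0.82336 g = 823.360 mg
cellobiose: 5.8 g/L × 0.248 L = 1.438 g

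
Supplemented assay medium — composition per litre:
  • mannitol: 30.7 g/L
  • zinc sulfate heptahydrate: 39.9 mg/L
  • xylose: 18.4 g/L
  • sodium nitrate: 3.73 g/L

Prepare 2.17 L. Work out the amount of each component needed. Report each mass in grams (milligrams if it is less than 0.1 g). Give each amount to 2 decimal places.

Working volume: 2.17 L.
mannitol: 30.7 g/L × 2.17 L = 66.62 g
zinc sulfate heptahydrate: 39.9 mg/L × 2.17 L = 86.58 mg
xylose: 18.4 g/L × 2.17 L = 39.93 g
sodium nitrate: 3.73 g/L × 2.17 L = 8.09 g

mannitol 66.62 g; zinc sulfate heptahydrate 86.58 mg; xylose 39.93 g; sodium nitrate 8.09 g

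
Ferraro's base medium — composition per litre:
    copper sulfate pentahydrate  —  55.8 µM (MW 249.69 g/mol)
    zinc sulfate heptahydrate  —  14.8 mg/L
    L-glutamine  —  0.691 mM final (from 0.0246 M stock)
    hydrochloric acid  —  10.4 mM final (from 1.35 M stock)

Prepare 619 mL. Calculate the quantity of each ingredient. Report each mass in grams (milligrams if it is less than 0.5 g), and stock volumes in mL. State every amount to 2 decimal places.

copper sulfate pentahydrate 8.62 mg; zinc sulfate heptahydrate 9.16 mg; L-glutamine 17.39 mL; hydrochloric acid 4.77 mL

Scale factor relative to 1 L: 0.619.
copper sulfate pentahydrate: 55.8 µmol/L × 249.69 g/mol × 0.619 L ÷ 1000 = 8.62 mg
zinc sulfate heptahydrate: 14.8 mg/L × 0.619 L = 9.16 mg
L-glutamine: dilute stock: 0.691 mM × 619 mL ÷ 24.6 mM = 17.39 mL
hydrochloric acid: C1V1 = C2V2 → 10.4 mM × 619 mL ÷ 1350 mM = 4.77 mL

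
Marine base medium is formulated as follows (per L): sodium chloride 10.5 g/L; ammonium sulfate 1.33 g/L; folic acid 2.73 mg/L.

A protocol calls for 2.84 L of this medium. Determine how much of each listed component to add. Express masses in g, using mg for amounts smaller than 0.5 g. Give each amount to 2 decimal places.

sodium chloride 29.82 g; ammonium sulfate 3.78 g; folic acid 7.75 mg

Scale factor relative to 1 L: 2.84.
sodium chloride: 10.5 g/L × 2.84 L = 29.82 g
ammonium sulfate: 1.33 g/L × 2.84 L = 3.78 g
folic acid: 2.73 mg/L × 2.84 L = 7.75 mg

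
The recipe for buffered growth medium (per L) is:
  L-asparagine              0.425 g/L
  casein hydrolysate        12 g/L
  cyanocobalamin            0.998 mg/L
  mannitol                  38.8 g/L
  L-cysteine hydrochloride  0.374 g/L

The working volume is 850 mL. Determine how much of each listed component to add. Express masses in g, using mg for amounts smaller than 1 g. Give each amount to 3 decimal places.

L-asparagine 361.250 mg; casein hydrolysate 10.200 g; cyanocobalamin 0.848 mg; mannitol 32.980 g; L-cysteine hydrochloride 317.900 mg

Scale factor relative to 1 L: 0.85.
L-asparagine: 0.425 g/L × 0.85 L = 0.36125 g = 361.250 mg
casein hydrolysate: 12 g/L × 0.85 L = 10.200 g
cyanocobalamin: 0.998 mg/L × 0.85 L = 0.848 mg
mannitol: 38.8 g/L × 0.85 L = 32.980 g
L-cysteine hydrochloride: 0.374 g/L × 0.85 L = 0.3179 g = 317.900 mg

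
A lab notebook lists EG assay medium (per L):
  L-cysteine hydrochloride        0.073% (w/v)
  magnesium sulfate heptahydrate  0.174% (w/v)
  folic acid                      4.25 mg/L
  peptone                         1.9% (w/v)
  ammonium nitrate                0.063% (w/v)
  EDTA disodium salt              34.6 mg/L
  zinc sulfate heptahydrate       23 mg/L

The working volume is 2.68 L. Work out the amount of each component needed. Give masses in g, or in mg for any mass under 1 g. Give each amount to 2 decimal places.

L-cysteine hydrochloride 1.96 g; magnesium sulfate heptahydrate 4.66 g; folic acid 11.39 mg; peptone 50.92 g; ammonium nitrate 1.69 g; EDTA disodium salt 92.73 mg; zinc sulfate heptahydrate 61.64 mg

Working volume: 2.68 L.
L-cysteine hydrochloride: 0.073 g per 100 mL × 2680 mL ÷ 100 = 1.96 g
magnesium sulfate heptahydrate: 0.174% w/v = 1.74 g/L → 1.74 × 2.68 L = 4.66 g
folic acid: 4.25 mg/L × 2.68 L = 11.39 mg
peptone: 1.9% w/v = 19 g/L → 19 × 2.68 L = 50.92 g
ammonium nitrate: 0.063 g per 100 mL × 2680 mL ÷ 100 = 1.69 g
EDTA disodium salt: 34.6 mg/L × 2.68 L = 92.73 mg
zinc sulfate heptahydrate: 23 mg/L × 2.68 L = 61.64 mg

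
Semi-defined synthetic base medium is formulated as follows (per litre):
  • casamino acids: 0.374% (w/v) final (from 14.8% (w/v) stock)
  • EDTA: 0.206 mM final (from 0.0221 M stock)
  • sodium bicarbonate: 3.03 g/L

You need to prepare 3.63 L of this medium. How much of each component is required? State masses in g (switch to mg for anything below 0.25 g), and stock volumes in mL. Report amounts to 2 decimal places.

Working volume: 3.63 L.
casamino acids: V = C2·V2/C1 = 0.374% ÷ 14.8% × 3630 mL = 91.73 mL
EDTA: dilute stock: 0.206 mM × 3630 mL ÷ 22.1 mM = 33.84 mL
sodium bicarbonate: 3.03 g/L × 3.63 L = 11.00 g

casamino acids 91.73 mL; EDTA 33.84 mL; sodium bicarbonate 11.00 g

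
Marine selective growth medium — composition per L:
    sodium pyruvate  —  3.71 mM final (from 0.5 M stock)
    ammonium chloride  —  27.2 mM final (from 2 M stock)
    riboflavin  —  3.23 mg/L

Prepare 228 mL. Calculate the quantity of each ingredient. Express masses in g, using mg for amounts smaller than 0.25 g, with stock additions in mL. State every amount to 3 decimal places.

Target volume = 228 mL = 0.228 L.
sodium pyruvate: C1V1 = C2V2 → 3.71 mM × 228 mL ÷ 500 mM = 1.692 mL
ammonium chloride: dilute stock: 27.2 mM × 228 mL ÷ 2000 mM = 3.101 mL
riboflavin: 3.23 mg/L × 0.228 L = 0.736 mg

sodium pyruvate 1.692 mL; ammonium chloride 3.101 mL; riboflavin 0.736 mg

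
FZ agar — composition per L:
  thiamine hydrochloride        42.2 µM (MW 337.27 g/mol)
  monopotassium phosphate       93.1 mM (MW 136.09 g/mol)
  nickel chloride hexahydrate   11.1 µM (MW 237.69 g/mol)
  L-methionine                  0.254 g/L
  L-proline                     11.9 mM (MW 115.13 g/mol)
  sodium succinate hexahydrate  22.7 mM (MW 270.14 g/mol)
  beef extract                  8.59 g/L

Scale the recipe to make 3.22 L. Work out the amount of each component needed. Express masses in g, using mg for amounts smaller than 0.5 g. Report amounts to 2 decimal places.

thiamine hydrochloride 45.83 mg; monopotassium phosphate 40.80 g; nickel chloride hexahydrate 8.50 mg; L-methionine 0.82 g; L-proline 4.41 g; sodium succinate hexahydrate 19.75 g; beef extract 27.66 g

Working volume: 3.22 L.
thiamine hydrochloride: 42.2 µmol/L × 337.27 g/mol × 3.22 L ÷ 1000 = 45.83 mg
monopotassium phosphate: 93.1 mmol/L × 136.09 g/mol × 3.22 L ÷ 1000 = 40.80 g
nickel chloride hexahydrate: 11.1 µmol/L × 237.69 g/mol × 3.22 L ÷ 1000 = 8.50 mg
L-methionine: 0.254 g/L × 3.22 L = 0.82 g
L-proline: 11.9 mmol/L × 115.13 g/mol × 3.22 L ÷ 1000 = 4.41 g
sodium succinate hexahydrate: 22.7 mmol/L × 270.14 g/mol × 3.22 L ÷ 1000 = 19.75 g
beef extract: 8.59 g/L × 3.22 L = 27.66 g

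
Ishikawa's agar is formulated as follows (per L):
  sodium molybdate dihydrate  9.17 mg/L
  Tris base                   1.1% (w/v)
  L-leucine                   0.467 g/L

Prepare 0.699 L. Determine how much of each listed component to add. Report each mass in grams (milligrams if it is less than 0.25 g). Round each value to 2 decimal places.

sodium molybdate dihydrate 6.41 mg; Tris base 7.69 g; L-leucine 0.33 g

Working volume: 0.699 L.
sodium molybdate dihydrate: 9.17 mg/L × 0.699 L = 6.41 mg
Tris base: 1.1 g per 100 mL × 699 mL ÷ 100 = 7.69 g
L-leucine: 0.467 g/L × 0.699 L = 0.33 g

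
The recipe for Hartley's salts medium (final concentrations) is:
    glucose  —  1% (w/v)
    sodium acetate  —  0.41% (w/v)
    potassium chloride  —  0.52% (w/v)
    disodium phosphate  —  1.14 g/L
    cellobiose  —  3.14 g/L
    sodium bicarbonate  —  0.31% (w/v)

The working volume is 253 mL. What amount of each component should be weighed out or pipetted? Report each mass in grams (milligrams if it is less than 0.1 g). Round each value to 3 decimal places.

glucose 2.530 g; sodium acetate 1.037 g; potassium chloride 1.316 g; disodium phosphate 0.288 g; cellobiose 0.794 g; sodium bicarbonate 0.784 g

Working volume: 253 mL = 0.253 L.
glucose: 1% w/v = 10 g/L → 10 × 0.253 L = 2.530 g
sodium acetate: 0.41 g per 100 mL × 253 mL ÷ 100 = 1.037 g
potassium chloride: 0.52 g per 100 mL × 253 mL ÷ 100 = 1.316 g
disodium phosphate: 1.14 g/L × 0.253 L = 0.288 g
cellobiose: 3.14 g/L × 0.253 L = 0.794 g
sodium bicarbonate: 0.31 g per 100 mL × 253 mL ÷ 100 = 0.784 g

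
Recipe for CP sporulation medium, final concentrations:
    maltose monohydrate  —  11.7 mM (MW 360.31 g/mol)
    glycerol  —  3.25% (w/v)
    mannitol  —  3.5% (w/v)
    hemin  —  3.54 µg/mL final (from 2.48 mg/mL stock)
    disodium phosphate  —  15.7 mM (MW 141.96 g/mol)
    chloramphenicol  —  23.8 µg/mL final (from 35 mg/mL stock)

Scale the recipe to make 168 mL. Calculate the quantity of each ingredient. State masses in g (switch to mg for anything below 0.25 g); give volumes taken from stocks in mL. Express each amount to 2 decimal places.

Working volume: 168 mL = 0.168 L.
maltose monohydrate: 11.7 mmol/L × 360.31 g/mol × 0.168 L ÷ 1000 = 0.71 g
glycerol: 3.25% w/v = 32.5 g/L → 32.5 × 0.168 L = 5.46 g
mannitol: 3.5 g per 100 mL × 168 mL ÷ 100 = 5.88 g
hemin: C1V1 = C2V2 → 3.54 µg/mL × 168 mL ÷ 2480 µg/mL = 0.24 mL
disodium phosphate: 15.7 mmol/L × 141.96 g/mol × 0.168 L ÷ 1000 = 0.37 g
chloramphenicol: dilute stock: 23.8 µg/mL × 168 mL ÷ 35000 µg/mL = 0.11 mL

maltose monohydrate 0.71 g; glycerol 5.46 g; mannitol 5.88 g; hemin 0.24 mL; disodium phosphate 0.37 g; chloramphenicol 0.11 mL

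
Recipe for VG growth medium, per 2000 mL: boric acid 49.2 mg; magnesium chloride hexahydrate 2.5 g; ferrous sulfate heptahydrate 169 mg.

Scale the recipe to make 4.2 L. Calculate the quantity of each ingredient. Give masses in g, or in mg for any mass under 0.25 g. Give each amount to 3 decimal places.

boric acid 103.320 mg; magnesium chloride hexahydrate 5.250 g; ferrous sulfate heptahydrate 0.355 g

Scale factor = 4200 mL / 2000 mL = 2.1.
boric acid: 49.2 mg × (4200 mL / 2000 mL) = 103.320 mg
magnesium chloride hexahydrate: 2.5 g × (4200 mL / 2000 mL) = 5.250 g
ferrous sulfate heptahydrate: 169 mg × (4200 mL / 2000 mL) = 354.9 mg = 0.355 g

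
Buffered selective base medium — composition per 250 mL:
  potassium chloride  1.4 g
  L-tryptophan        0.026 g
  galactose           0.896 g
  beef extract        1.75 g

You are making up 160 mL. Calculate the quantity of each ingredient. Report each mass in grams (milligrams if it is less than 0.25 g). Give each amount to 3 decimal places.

potassium chloride 0.896 g; L-tryptophan 16.640 mg; galactose 0.573 g; beef extract 1.120 g

Scale factor = 160 mL / 250 mL = 0.64.
potassium chloride: 1.4 g × (160 mL / 250 mL) = 0.896 g
L-tryptophan: 0.026 g × (160 mL / 250 mL) = 0.01664 g = 16.640 mg
galactose: 0.896 g × (160 mL / 250 mL) = 0.573 g
beef extract: 1.75 g × (160 mL / 250 mL) = 1.120 g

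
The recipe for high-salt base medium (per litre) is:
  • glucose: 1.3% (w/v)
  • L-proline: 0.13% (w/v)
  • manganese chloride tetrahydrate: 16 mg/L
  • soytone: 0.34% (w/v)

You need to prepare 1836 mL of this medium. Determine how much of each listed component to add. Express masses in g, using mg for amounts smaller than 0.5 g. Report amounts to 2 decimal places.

glucose 23.87 g; L-proline 2.39 g; manganese chloride tetrahydrate 29.38 mg; soytone 6.24 g

Scale factor relative to 1 L: 1.836.
glucose: 1.3% w/v = 13 g/L → 13 × 1.836 L = 23.87 g
L-proline: 0.13 g per 100 mL × 1836 mL ÷ 100 = 2.39 g
manganese chloride tetrahydrate: 16 mg/L × 1.836 L = 29.38 mg
soytone: 0.34 g per 100 mL × 1836 mL ÷ 100 = 6.24 g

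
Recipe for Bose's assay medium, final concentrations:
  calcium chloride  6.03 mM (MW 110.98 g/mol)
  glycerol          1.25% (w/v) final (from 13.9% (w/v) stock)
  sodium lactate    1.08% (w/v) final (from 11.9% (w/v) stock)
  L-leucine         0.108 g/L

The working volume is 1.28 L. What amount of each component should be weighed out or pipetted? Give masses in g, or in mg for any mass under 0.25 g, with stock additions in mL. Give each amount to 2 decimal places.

Scale factor relative to 1 L: 1.28.
calcium chloride: 6.03 mmol/L × 110.98 g/mol × 1.28 L ÷ 1000 = 0.86 g
glycerol: V = C2·V2/C1 = 1.25% ÷ 13.9% × 1280 mL = 115.11 mL
sodium lactate: dilute stock: 1.08% ÷ 11.9% × 1280 mL = 116.17 mL
L-leucine: 0.108 g/L × 1.28 L = 0.13824 g = 138.24 mg

calcium chloride 0.86 g; glycerol 115.11 mL; sodium lactate 116.17 mL; L-leucine 138.24 mg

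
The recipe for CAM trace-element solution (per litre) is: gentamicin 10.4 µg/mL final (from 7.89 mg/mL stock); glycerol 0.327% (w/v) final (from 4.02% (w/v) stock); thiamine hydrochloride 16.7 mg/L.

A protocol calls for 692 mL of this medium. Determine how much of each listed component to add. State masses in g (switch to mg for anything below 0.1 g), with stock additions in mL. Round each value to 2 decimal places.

gentamicin 0.91 mL; glycerol 56.29 mL; thiamine hydrochloride 11.56 mg

Scale factor relative to 1 L: 0.692.
gentamicin: dilute stock: 10.4 µg/mL × 692 mL ÷ 7890 µg/mL = 0.91 mL
glycerol: dilute stock: 0.327% ÷ 4.02% × 692 mL = 56.29 mL
thiamine hydrochloride: 16.7 mg/L × 0.692 L = 11.56 mg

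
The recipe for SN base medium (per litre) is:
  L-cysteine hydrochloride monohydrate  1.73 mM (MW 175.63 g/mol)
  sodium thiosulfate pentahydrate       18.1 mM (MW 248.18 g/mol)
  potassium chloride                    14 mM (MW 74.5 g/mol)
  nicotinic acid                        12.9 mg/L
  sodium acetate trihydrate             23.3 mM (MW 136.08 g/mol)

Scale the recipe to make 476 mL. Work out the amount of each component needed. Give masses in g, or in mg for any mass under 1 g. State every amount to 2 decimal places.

Scale factor relative to 1 L: 0.476.
L-cysteine hydrochloride monohydrate: 1.73 mmol/L × 175.63 mg/mmol × 0.476 L = 144.63 mg
sodium thiosulfate pentahydrate: 18.1 mmol/L × 248.18 g/mol × 0.476 L ÷ 1000 = 2.14 g
potassium chloride: 14 mmol/L × 74.5 mg/mmol × 0.476 L = 496.47 mg
nicotinic acid: 12.9 mg/L × 0.476 L = 6.14 mg
sodium acetate trihydrate: 23.3 mmol/L × 136.08 g/mol × 0.476 L ÷ 1000 = 1.51 g

L-cysteine hydrochloride monohydrate 144.63 mg; sodium thiosulfate pentahydrate 2.14 g; potassium chloride 496.47 mg; nicotinic acid 6.14 mg; sodium acetate trihydrate 1.51 g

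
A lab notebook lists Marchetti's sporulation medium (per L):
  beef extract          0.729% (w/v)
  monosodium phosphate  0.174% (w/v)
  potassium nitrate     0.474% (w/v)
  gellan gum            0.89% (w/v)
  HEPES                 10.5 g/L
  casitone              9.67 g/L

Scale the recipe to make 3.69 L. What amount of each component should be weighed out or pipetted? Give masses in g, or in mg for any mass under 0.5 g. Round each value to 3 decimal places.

beef extract 26.900 g; monosodium phosphate 6.421 g; potassium nitrate 17.491 g; gellan gum 32.841 g; HEPES 38.745 g; casitone 35.682 g

Working volume: 3.69 L.
beef extract: 0.729% w/v = 7.29 g/L → 7.29 × 3.69 L = 26.900 g
monosodium phosphate: 0.174% w/v = 1.74 g/L → 1.74 × 3.69 L = 6.421 g
potassium nitrate: 0.474 g per 100 mL × 3690 mL ÷ 100 = 17.491 g
gellan gum: 0.89 g per 100 mL × 3690 mL ÷ 100 = 32.841 g
HEPES: 10.5 g/L × 3.69 L = 38.745 g
casitone: 9.67 g/L × 3.69 L = 35.682 g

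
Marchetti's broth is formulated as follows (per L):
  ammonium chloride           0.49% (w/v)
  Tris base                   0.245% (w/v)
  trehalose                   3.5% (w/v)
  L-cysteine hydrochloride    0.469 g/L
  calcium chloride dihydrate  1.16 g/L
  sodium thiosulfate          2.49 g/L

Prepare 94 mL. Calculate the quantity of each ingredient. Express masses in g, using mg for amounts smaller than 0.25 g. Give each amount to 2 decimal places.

Scale factor relative to 1 L: 0.094.
ammonium chloride: 0.49% w/v = 4.9 g/L → 4.9 × 0.094 L = 0.46 g
Tris base: 0.245 g per 100 mL × 94 mL ÷ 100 = 0.2303 g = 230.30 mg
trehalose: 3.5% w/v = 35 g/L → 35 × 0.094 L = 3.29 g
L-cysteine hydrochloride: 0.469 g/L × 0.094 L = 0.044086 g = 44.09 mg
calcium chloride dihydrate: 1.16 g/L × 0.094 L = 0.10904 g = 109.04 mg
sodium thiosulfate: 2.49 g/L × 0.094 L = 0.23406 g = 234.06 mg

ammonium chloride 0.46 g; Tris base 230.30 mg; trehalose 3.29 g; L-cysteine hydrochloride 44.09 mg; calcium chloride dihydrate 109.04 mg; sodium thiosulfate 234.06 mg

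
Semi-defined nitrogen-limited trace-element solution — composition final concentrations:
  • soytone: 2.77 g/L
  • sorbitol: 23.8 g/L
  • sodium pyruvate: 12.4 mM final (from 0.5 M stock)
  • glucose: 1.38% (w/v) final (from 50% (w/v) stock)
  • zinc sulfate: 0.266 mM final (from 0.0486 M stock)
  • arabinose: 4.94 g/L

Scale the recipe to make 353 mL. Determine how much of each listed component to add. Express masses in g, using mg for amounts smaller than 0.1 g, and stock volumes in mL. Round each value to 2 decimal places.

Target volume = 353 mL = 0.353 L.
soytone: 2.77 g/L × 0.353 L = 0.98 g
sorbitol: 23.8 g/L × 0.353 L = 8.40 g
sodium pyruvate: V = C2·V2/C1 = 12.4 mM × 353 mL ÷ 500 mM = 8.75 mL
glucose: dilute stock: 1.38% ÷ 50% × 353 mL = 9.74 mL
zinc sulfate: V = C2·V2/C1 = 0.266 mM × 353 mL ÷ 48.6 mM = 1.93 mL
arabinose: 4.94 g/L × 0.353 L = 1.74 g

soytone 0.98 g; sorbitol 8.40 g; sodium pyruvate 8.75 mL; glucose 9.74 mL; zinc sulfate 1.93 mL; arabinose 1.74 g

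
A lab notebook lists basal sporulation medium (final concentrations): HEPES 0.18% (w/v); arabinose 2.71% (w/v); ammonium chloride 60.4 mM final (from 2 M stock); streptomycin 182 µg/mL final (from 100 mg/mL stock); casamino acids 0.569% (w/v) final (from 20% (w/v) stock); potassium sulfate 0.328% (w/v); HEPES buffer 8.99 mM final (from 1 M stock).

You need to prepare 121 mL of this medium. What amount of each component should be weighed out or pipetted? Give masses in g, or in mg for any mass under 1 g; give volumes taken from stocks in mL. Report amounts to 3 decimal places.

HEPES 217.800 mg; arabinose 3.279 g; ammonium chloride 3.654 mL; streptomycin 0.220 mL; casamino acids 3.442 mL; potassium sulfate 396.880 mg; HEPES buffer 1.088 mL

Working volume: 121 mL = 0.121 L.
HEPES: 0.18% w/v = 1.8 g/L → 1.8 × 0.121 L = 0.2178 g = 217.800 mg
arabinose: 2.71% w/v = 27.1 g/L → 27.1 × 0.121 L = 3.279 g
ammonium chloride: dilute stock: 60.4 mM × 121 mL ÷ 2000 mM = 3.654 mL
streptomycin: dilute stock: 182 µg/mL × 121 mL ÷ 100000 µg/mL = 0.220 mL
casamino acids: dilute stock: 0.569% ÷ 20% × 121 mL = 3.442 mL
potassium sulfate: 0.328 g per 100 mL × 121 mL ÷ 100 = 0.39688 g = 396.880 mg
HEPES buffer: dilute stock: 8.99 mM × 121 mL ÷ 1000 mM = 1.088 mL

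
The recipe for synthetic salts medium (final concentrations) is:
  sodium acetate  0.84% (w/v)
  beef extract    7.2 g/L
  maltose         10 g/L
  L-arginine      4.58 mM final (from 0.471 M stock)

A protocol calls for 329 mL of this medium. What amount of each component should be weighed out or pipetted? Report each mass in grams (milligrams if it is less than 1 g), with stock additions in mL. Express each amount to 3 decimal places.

sodium acetate 2.764 g; beef extract 2.369 g; maltose 3.290 g; L-arginine 3.199 mL

Scale factor relative to 1 L: 0.329.
sodium acetate: 0.84% w/v = 8.4 g/L → 8.4 × 0.329 L = 2.764 g
beef extract: 7.2 g/L × 0.329 L = 2.369 g
maltose: 10 g/L × 0.329 L = 3.290 g
L-arginine: dilute stock: 4.58 mM × 329 mL ÷ 471 mM = 3.199 mL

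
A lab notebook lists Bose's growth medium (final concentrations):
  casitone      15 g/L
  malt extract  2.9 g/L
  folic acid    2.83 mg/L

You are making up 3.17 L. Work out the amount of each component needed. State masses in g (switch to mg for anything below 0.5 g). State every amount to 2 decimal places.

Scale factor relative to 1 L: 3.17.
casitone: 15 g/L × 3.17 L = 47.55 g
malt extract: 2.9 g/L × 3.17 L = 9.19 g
folic acid: 2.83 mg/L × 3.17 L = 8.97 mg

casitone 47.55 g; malt extract 9.19 g; folic acid 8.97 mg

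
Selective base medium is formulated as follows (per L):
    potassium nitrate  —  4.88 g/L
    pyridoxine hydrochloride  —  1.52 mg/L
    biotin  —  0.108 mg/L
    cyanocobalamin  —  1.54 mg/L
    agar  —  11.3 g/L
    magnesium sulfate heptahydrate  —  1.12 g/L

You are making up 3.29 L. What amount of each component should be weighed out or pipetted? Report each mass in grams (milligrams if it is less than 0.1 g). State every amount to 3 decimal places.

potassium nitrate 16.055 g; pyridoxine hydrochloride 5.001 mg; biotin 0.355 mg; cyanocobalamin 5.067 mg; agar 37.177 g; magnesium sulfate heptahydrate 3.685 g

Scale factor relative to 1 L: 3.29.
potassium nitrate: 4.88 g/L × 3.29 L = 16.055 g
pyridoxine hydrochloride: 1.52 mg/L × 3.29 L = 5.001 mg
biotin: 0.108 mg/L × 3.29 L = 0.355 mg
cyanocobalamin: 1.54 mg/L × 3.29 L = 5.067 mg
agar: 11.3 g/L × 3.29 L = 37.177 g
magnesium sulfate heptahydrate: 1.12 g/L × 3.29 L = 3.685 g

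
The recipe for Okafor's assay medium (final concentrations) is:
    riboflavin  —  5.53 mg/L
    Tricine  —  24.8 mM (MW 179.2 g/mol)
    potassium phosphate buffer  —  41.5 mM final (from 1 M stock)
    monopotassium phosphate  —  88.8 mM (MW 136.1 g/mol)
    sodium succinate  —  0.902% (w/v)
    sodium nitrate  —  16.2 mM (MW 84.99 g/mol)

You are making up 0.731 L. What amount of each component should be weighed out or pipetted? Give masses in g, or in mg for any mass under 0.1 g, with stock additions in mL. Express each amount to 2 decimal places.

Working volume: 0.731 L.
riboflavin: 5.53 mg/L × 0.731 L = 4.04 mg
Tricine: 24.8 mmol/L × 179.2 g/mol × 0.731 L ÷ 1000 = 3.25 g
potassium phosphate buffer: dilute stock: 41.5 mM × 731 mL ÷ 1000 mM = 30.34 mL
monopotassium phosphate: 88.8 mmol/L × 136.1 g/mol × 0.731 L ÷ 1000 = 8.83 g
sodium succinate: 0.902 g per 100 mL × 731 mL ÷ 100 = 6.59 g
sodium nitrate: 16.2 mmol/L × 84.99 g/mol × 0.731 L ÷ 1000 = 1.01 g

riboflavin 4.04 mg; Tricine 3.25 g; potassium phosphate buffer 30.34 mL; monopotassium phosphate 8.83 g; sodium succinate 6.59 g; sodium nitrate 1.01 g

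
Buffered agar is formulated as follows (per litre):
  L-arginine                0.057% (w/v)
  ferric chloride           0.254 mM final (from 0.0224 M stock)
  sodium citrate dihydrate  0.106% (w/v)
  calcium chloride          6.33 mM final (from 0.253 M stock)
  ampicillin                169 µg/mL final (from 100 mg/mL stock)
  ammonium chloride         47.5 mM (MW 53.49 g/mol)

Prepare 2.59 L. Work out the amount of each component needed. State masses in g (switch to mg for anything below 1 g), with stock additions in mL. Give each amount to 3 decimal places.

L-arginine 1.476 g; ferric chloride 29.369 mL; sodium citrate dihydrate 2.745 g; calcium chloride 64.801 mL; ampicillin 4.377 mL; ammonium chloride 6.581 g

Scale factor relative to 1 L: 2.59.
L-arginine: 0.057% w/v = 0.57 g/L → 0.57 × 2.59 L = 1.476 g
ferric chloride: V = C2·V2/C1 = 0.254 mM × 2590 mL ÷ 22.4 mM = 29.369 mL
sodium citrate dihydrate: 0.106% w/v = 1.06 g/L → 1.06 × 2.59 L = 2.745 g
calcium chloride: V = C2·V2/C1 = 6.33 mM × 2590 mL ÷ 253 mM = 64.801 mL
ampicillin: V = C2·V2/C1 = 169 µg/mL × 2590 mL ÷ 100000 µg/mL = 4.377 mL
ammonium chloride: 47.5 mmol/L × 53.49 g/mol × 2.59 L ÷ 1000 = 6.581 g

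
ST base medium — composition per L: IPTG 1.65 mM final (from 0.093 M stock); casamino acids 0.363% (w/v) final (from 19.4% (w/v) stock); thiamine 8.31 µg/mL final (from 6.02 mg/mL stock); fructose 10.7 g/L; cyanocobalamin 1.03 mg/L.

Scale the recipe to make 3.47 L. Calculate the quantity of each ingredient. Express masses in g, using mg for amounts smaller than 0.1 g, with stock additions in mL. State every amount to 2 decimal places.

Scale factor relative to 1 L: 3.47.
IPTG: dilute stock: 1.65 mM × 3470 mL ÷ 93 mM = 61.56 mL
casamino acids: C1V1 = C2V2 → 0.363% ÷ 19.4% × 3470 mL = 64.93 mL
thiamine: dilute stock: 8.31 µg/mL × 3470 mL ÷ 6020 µg/mL = 4.79 mL
fructose: 10.7 g/L × 3.47 L = 37.13 g
cyanocobalamin: 1.03 mg/L × 3.47 L = 3.57 mg

IPTG 61.56 mL; casamino acids 64.93 mL; thiamine 4.79 mL; fructose 37.13 g; cyanocobalamin 3.57 mg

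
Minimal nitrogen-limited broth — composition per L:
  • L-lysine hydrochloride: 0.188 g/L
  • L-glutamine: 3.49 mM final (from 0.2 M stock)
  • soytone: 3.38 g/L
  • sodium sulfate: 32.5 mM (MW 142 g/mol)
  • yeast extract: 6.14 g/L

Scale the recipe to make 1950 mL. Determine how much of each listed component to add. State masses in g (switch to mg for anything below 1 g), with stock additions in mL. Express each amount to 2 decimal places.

Scale factor relative to 1 L: 1.95.
L-lysine hydrochloride: 0.188 g/L × 1.95 L = 0.3666 g = 366.60 mg
L-glutamine: V = C2·V2/C1 = 3.49 mM × 1950 mL ÷ 200 mM = 34.03 mL
soytone: 3.38 g/L × 1.95 L = 6.59 g
sodium sulfate: 32.5 mmol/L × 142 g/mol × 1.95 L ÷ 1000 = 9.00 g
yeast extract: 6.14 g/L × 1.95 L = 11.97 g

L-lysine hydrochloride 366.60 mg; L-glutamine 34.03 mL; soytone 6.59 g; sodium sulfate 9.00 g; yeast extract 11.97 g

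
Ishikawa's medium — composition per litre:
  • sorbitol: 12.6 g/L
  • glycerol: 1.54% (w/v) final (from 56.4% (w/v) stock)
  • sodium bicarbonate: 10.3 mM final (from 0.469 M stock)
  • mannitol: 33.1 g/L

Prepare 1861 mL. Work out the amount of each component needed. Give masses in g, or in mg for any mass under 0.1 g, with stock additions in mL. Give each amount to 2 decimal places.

sorbitol 23.45 g; glycerol 50.81 mL; sodium bicarbonate 40.87 mL; mannitol 61.60 g

Working volume: 1861 mL = 1.861 L.
sorbitol: 12.6 g/L × 1.861 L = 23.45 g
glycerol: dilute stock: 1.54% ÷ 56.4% × 1861 mL = 50.81 mL
sodium bicarbonate: C1V1 = C2V2 → 10.3 mM × 1861 mL ÷ 469 mM = 40.87 mL
mannitol: 33.1 g/L × 1.861 L = 61.60 g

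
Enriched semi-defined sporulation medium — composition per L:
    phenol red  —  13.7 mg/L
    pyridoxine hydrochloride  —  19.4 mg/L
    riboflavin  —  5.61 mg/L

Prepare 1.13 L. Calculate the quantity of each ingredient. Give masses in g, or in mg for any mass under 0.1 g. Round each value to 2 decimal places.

phenol red 15.48 mg; pyridoxine hydrochloride 21.92 mg; riboflavin 6.34 mg

Working volume: 1.13 L.
phenol red: 13.7 mg/L × 1.13 L = 15.48 mg
pyridoxine hydrochloride: 19.4 mg/L × 1.13 L = 21.92 mg
riboflavin: 5.61 mg/L × 1.13 L = 6.34 mg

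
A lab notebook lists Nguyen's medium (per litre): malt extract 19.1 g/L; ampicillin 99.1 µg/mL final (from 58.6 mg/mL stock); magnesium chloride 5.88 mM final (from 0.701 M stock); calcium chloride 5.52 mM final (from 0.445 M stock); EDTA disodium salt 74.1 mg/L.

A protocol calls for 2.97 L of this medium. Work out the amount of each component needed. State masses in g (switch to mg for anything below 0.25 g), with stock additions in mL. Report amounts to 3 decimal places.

malt extract 56.727 g; ampicillin 5.023 mL; magnesium chloride 24.912 mL; calcium chloride 36.841 mL; EDTA disodium salt 220.077 mg

Scale factor relative to 1 L: 2.97.
malt extract: 19.1 g/L × 2.97 L = 56.727 g
ampicillin: V = C2·V2/C1 = 99.1 µg/mL × 2970 mL ÷ 58600 µg/mL = 5.023 mL
magnesium chloride: V = C2·V2/C1 = 5.88 mM × 2970 mL ÷ 701 mM = 24.912 mL
calcium chloride: C1V1 = C2V2 → 5.52 mM × 2970 mL ÷ 445 mM = 36.841 mL
EDTA disodium salt: 74.1 mg/L × 2.97 L = 220.077 mg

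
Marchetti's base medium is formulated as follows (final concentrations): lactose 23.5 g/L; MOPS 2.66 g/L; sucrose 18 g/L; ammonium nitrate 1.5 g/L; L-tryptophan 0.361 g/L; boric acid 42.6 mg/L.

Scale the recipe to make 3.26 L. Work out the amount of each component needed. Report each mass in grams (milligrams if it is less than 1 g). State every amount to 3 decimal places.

lactose 76.610 g; MOPS 8.672 g; sucrose 58.680 g; ammonium nitrate 4.890 g; L-tryptophan 1.177 g; boric acid 138.876 mg

Scale factor relative to 1 L: 3.26.
lactose: 23.5 g/L × 3.26 L = 76.610 g
MOPS: 2.66 g/L × 3.26 L = 8.672 g
sucrose: 18 g/L × 3.26 L = 58.680 g
ammonium nitrate: 1.5 g/L × 3.26 L = 4.890 g
L-tryptophan: 0.361 g/L × 3.26 L = 1.177 g
boric acid: 42.6 mg/L × 3.26 L = 138.876 mg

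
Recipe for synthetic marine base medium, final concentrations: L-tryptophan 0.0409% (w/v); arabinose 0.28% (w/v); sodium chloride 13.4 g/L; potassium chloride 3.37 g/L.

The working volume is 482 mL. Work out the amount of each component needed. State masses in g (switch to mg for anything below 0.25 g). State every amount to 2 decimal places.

L-tryptophan 197.14 mg; arabinose 1.35 g; sodium chloride 6.46 g; potassium chloride 1.62 g

Target volume = 482 mL = 0.482 L.
L-tryptophan: 0.0409% w/v = 0.409 g/L → 0.409 × 0.482 L = 0.197138 g = 197.14 mg
arabinose: 0.28% w/v = 2.8 g/L → 2.8 × 0.482 L = 1.35 g
sodium chloride: 13.4 g/L × 0.482 L = 6.46 g
potassium chloride: 3.37 g/L × 0.482 L = 1.62 g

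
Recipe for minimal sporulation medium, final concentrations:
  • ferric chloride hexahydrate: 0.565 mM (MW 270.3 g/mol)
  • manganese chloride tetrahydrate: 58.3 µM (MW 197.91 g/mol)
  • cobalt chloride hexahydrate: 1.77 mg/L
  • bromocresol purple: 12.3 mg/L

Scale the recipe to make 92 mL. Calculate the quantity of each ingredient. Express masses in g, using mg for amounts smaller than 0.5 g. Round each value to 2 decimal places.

ferric chloride hexahydrate 14.05 mg; manganese chloride tetrahydrate 1.06 mg; cobalt chloride hexahydrate 0.16 mg; bromocresol purple 1.13 mg

Working volume: 92 mL = 0.092 L.
ferric chloride hexahydrate: 0.565 mmol/L × 270.3 mg/mmol × 0.092 L = 14.05 mg
manganese chloride tetrahydrate: 58.3 µmol/L × 197.91 g/mol × 0.092 L ÷ 1000 = 1.06 mg
cobalt chloride hexahydrate: 1.77 mg/L × 0.092 L = 0.16 mg
bromocresol purple: 12.3 mg/L × 0.092 L = 1.13 mg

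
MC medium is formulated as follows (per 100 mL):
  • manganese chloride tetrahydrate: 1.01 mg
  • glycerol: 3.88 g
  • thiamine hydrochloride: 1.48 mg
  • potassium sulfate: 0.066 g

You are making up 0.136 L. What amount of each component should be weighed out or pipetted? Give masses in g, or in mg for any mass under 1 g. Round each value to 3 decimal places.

manganese chloride tetrahydrate 1.374 mg; glycerol 5.277 g; thiamine hydrochloride 2.013 mg; potassium sulfate 89.760 mg

Scale factor = 136 mL / 100 mL = 1.36.
manganese chloride tetrahydrate: 1.01 mg × (136 mL / 100 mL) = 1.374 mg
glycerol: 3.88 g × (136 mL / 100 mL) = 5.277 g
thiamine hydrochloride: 1.48 mg × (136 mL / 100 mL) = 2.013 mg
potassium sulfate: 0.066 g × (136 mL / 100 mL) = 0.08976 g = 89.760 mg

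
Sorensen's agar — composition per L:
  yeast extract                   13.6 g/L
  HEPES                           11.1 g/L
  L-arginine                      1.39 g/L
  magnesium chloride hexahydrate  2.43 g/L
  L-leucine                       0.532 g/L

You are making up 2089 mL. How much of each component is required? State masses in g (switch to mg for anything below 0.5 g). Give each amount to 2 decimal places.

yeast extract 28.41 g; HEPES 23.19 g; L-arginine 2.90 g; magnesium chloride hexahydrate 5.08 g; L-leucine 1.11 g

Working volume: 2089 mL = 2.089 L.
yeast extract: 13.6 g/L × 2.089 L = 28.41 g
HEPES: 11.1 g/L × 2.089 L = 23.19 g
L-arginine: 1.39 g/L × 2.089 L = 2.90 g
magnesium chloride hexahydrate: 2.43 g/L × 2.089 L = 5.08 g
L-leucine: 0.532 g/L × 2.089 L = 1.11 g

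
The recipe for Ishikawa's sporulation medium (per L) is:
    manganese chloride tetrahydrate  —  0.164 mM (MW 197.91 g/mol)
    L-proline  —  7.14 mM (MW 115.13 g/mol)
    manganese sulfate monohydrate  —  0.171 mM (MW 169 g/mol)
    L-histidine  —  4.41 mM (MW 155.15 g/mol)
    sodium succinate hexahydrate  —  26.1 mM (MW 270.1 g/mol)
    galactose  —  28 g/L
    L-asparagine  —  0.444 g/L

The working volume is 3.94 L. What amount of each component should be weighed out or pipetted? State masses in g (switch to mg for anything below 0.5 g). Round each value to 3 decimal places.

Scale factor relative to 1 L: 3.94.
manganese chloride tetrahydrate: 0.164 mmol/L × 197.91 mg/mmol × 3.94 L = 127.882 mg
L-proline: 7.14 mmol/L × 115.13 g/mol × 3.94 L ÷ 1000 = 3.239 g
manganese sulfate monohydrate: 0.171 mmol/L × 169 mg/mmol × 3.94 L = 113.862 mg
L-histidine: 4.41 mmol/L × 155.15 g/mol × 3.94 L ÷ 1000 = 2.696 g
sodium succinate hexahydrate: 26.1 mmol/L × 270.1 g/mol × 3.94 L ÷ 1000 = 27.775 g
galactose: 28 g/L × 3.94 L = 110.320 g
L-asparagine: 0.444 g/L × 3.94 L = 1.749 g

manganese chloride tetrahydrate 127.882 mg; L-proline 3.239 g; manganese sulfate monohydrate 113.862 mg; L-histidine 2.696 g; sodium succinate hexahydrate 27.775 g; galactose 110.320 g; L-asparagine 1.749 g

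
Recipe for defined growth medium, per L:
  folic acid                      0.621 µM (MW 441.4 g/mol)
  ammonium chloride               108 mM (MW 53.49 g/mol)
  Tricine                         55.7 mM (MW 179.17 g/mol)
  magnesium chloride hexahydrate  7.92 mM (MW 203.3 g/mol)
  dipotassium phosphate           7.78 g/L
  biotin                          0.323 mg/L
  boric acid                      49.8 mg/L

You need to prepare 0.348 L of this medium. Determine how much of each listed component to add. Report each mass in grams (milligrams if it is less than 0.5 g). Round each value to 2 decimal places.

Scale factor relative to 1 L: 0.348.
folic acid: 0.621 µmol/L × 441.4 g/mol × 0.348 L ÷ 1000 = 0.10 mg
ammonium chloride: 108 mmol/L × 53.49 g/mol × 0.348 L ÷ 1000 = 2.01 g
Tricine: 55.7 mmol/L × 179.17 g/mol × 0.348 L ÷ 1000 = 3.47 g
magnesium chloride hexahydrate: 7.92 mmol/L × 203.3 g/mol × 0.348 L ÷ 1000 = 0.56 g
dipotassium phosphate: 7.78 g/L × 0.348 L = 2.71 g
biotin: 0.323 mg/L × 0.348 L = 0.11 mg
boric acid: 49.8 mg/L × 0.348 L = 17.33 mg

folic acid 0.10 mg; ammonium chloride 2.01 g; Tricine 3.47 g; magnesium chloride hexahydrate 0.56 g; dipotassium phosphate 2.71 g; biotin 0.11 mg; boric acid 17.33 mg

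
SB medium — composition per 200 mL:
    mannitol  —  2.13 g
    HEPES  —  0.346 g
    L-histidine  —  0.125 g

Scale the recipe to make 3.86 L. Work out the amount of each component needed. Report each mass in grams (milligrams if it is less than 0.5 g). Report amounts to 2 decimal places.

mannitol 41.11 g; HEPES 6.68 g; L-histidine 2.41 g

Scale factor = 3860 mL / 200 mL = 19.3.
mannitol: 2.13 g × (3860 mL / 200 mL) = 41.11 g
HEPES: 0.346 g × (3860 mL / 200 mL) = 6.68 g
L-histidine: 0.125 g × (3860 mL / 200 mL) = 2.41 g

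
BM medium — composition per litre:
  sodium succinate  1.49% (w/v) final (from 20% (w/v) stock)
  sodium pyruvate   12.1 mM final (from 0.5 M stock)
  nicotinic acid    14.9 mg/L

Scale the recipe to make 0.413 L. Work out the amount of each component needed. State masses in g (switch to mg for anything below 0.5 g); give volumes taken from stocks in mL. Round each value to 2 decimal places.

sodium succinate 30.77 mL; sodium pyruvate 9.99 mL; nicotinic acid 6.15 mg

Scale factor relative to 1 L: 0.413.
sodium succinate: V = C2·V2/C1 = 1.49% ÷ 20% × 413 mL = 30.77 mL
sodium pyruvate: V = C2·V2/C1 = 12.1 mM × 413 mL ÷ 500 mM = 9.99 mL
nicotinic acid: 14.9 mg/L × 0.413 L = 6.15 mg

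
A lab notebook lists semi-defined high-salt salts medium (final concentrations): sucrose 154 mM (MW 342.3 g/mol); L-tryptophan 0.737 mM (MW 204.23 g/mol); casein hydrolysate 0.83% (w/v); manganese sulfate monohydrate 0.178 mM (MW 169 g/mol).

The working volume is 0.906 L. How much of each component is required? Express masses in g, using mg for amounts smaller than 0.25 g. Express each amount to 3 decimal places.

sucrose 47.759 g; L-tryptophan 136.369 mg; casein hydrolysate 7.520 g; manganese sulfate monohydrate 27.254 mg

Working volume: 0.906 L.
sucrose: 154 mmol/L × 342.3 g/mol × 0.906 L ÷ 1000 = 47.759 g
L-tryptophan: 0.737 mmol/L × 204.23 mg/mmol × 0.906 L = 136.369 mg
casein hydrolysate: 0.83 g per 100 mL × 906 mL ÷ 100 = 7.520 g
manganese sulfate monohydrate: 0.178 mmol/L × 169 mg/mmol × 0.906 L = 27.254 mg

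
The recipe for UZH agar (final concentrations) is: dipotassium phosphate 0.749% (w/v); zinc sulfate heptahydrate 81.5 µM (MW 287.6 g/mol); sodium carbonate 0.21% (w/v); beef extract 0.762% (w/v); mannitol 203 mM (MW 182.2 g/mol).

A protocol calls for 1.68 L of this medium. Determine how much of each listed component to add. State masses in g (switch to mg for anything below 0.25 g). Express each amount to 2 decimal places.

Working volume: 1.68 L.
dipotassium phosphate: 0.749% w/v = 7.49 g/L → 7.49 × 1.68 L = 12.58 g
zinc sulfate heptahydrate: 81.5 µmol/L × 287.6 g/mol × 1.68 L ÷ 1000 = 39.38 mg
sodium carbonate: 0.21 g per 100 mL × 1680 mL ÷ 100 = 3.53 g
beef extract: 0.762% w/v = 7.62 g/L → 7.62 × 1.68 L = 12.80 g
mannitol: 203 mmol/L × 182.2 g/mol × 1.68 L ÷ 1000 = 62.14 g

dipotassium phosphate 12.58 g; zinc sulfate heptahydrate 39.38 mg; sodium carbonate 3.53 g; beef extract 12.80 g; mannitol 62.14 g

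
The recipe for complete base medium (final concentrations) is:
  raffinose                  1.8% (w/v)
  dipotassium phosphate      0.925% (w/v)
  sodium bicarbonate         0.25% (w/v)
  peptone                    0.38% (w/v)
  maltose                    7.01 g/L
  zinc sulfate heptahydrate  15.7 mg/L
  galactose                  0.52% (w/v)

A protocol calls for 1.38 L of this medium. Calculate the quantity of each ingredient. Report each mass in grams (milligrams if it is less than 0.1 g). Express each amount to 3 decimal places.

raffinose 24.840 g; dipotassium phosphate 12.765 g; sodium bicarbonate 3.450 g; peptone 5.244 g; maltose 9.674 g; zinc sulfate heptahydrate 21.666 mg; galactose 7.176 g

Scale factor relative to 1 L: 1.38.
raffinose: 1.8 g per 100 mL × 1380 mL ÷ 100 = 24.840 g
dipotassium phosphate: 0.925% w/v = 9.25 g/L → 9.25 × 1.38 L = 12.765 g
sodium bicarbonate: 0.25% w/v = 2.5 g/L → 2.5 × 1.38 L = 3.450 g
peptone: 0.38 g per 100 mL × 1380 mL ÷ 100 = 5.244 g
maltose: 7.01 g/L × 1.38 L = 9.674 g
zinc sulfate heptahydrate: 15.7 mg/L × 1.38 L = 21.666 mg
galactose: 0.52% w/v = 5.2 g/L → 5.2 × 1.38 L = 7.176 g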